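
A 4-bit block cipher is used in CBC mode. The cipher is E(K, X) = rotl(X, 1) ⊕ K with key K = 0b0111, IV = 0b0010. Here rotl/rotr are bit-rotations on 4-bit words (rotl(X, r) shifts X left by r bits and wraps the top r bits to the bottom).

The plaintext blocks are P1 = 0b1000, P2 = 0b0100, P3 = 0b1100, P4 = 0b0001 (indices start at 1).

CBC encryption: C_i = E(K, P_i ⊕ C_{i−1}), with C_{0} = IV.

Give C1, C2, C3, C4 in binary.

C1: P1 ⊕ 0b0010 = 0b1010; E(K, 0b1010) = 0b0010.
C2: P2 ⊕ 0b0010 = 0b0110; E(K, 0b0110) = 0b1011.
C3: P3 ⊕ 0b1011 = 0b0111; E(K, 0b0111) = 0b1001.
C4: P4 ⊕ 0b1001 = 0b1000; E(K, 0b1000) = 0b0110.

C1 = 0b0010, C2 = 0b1011, C3 = 0b1001, C4 = 0b0110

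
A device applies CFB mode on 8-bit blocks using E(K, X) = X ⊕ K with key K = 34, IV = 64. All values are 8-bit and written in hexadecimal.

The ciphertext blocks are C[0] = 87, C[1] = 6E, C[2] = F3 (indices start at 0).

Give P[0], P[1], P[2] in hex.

CFB decryption: P_i = C_i ⊕ E(K, C_{i−1}), with C_{−1} = IV.
P[0]: E(K, 64) = 50; 87 ⊕ 50 = D7.
P[1]: E(K, 87) = B3; 6E ⊕ B3 = DD.
P[2]: E(K, 6E) = 5A; F3 ⊕ 5A = A9.

P[0] = D7, P[1] = DD, P[2] = A9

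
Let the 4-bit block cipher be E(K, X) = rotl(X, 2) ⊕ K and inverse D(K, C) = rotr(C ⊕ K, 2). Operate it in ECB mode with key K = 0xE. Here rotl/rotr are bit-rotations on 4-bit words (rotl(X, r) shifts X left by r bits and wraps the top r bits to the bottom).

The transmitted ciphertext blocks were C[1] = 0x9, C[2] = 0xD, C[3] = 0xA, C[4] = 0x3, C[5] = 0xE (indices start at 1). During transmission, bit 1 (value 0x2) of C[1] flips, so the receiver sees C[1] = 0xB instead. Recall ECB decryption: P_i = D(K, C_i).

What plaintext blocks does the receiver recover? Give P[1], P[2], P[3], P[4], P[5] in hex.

Only C[1] changed, to 0xB. In ECB, a change in C_i affects only P_i. Decrypting the received ciphertext:
P[1]: D(K, 0xB) = 0x5.
P[2]: D(K, 0xD) = 0xC.
P[3]: D(K, 0xA) = 0x1.
P[4]: D(K, 0x3) = 0x7.
P[5]: D(K, 0xE) = 0x0.
Blocks that differ from the original plaintext: P[1].

P[1] = 0x5, P[2] = 0xC, P[3] = 0x1, P[4] = 0x7, P[5] = 0x0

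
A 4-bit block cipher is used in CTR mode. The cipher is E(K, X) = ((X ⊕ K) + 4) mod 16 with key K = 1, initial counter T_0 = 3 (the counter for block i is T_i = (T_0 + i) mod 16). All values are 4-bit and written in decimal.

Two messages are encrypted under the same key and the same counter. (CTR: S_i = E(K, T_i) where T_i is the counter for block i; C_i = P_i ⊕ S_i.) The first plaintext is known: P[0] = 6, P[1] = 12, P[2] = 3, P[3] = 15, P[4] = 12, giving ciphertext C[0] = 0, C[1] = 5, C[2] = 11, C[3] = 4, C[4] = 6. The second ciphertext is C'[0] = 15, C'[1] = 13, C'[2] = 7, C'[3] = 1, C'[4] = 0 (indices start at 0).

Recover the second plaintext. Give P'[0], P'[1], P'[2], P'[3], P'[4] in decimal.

In CTR with a reused counter, both messages share the same keystream S_i, so C_i ⊕ C'_i = P_i ⊕ P'_i and thus P'_i = P_i ⊕ C_i ⊕ C'_i.
P'[0]: 6 ⊕ 0 ⊕ 15 = 9.
P'[1]: 12 ⊕ 5 ⊕ 13 = 4.
P'[2]: 3 ⊕ 11 ⊕ 7 = 15.
P'[3]: 15 ⊕ 4 ⊕ 1 = 10.
P'[4]: 12 ⊕ 6 ⊕ 0 = 10.

P'[0] = 9, P'[1] = 4, P'[2] = 15, P'[3] = 10, P'[4] = 10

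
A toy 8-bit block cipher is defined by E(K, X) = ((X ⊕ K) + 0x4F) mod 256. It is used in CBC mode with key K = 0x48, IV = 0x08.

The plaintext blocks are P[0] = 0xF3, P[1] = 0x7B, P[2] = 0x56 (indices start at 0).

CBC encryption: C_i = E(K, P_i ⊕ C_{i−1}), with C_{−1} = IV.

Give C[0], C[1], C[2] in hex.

C[0]: P[0] ⊕ 0x08 = 0xFB; E(K, 0xFB) = 0x02.
C[1]: P[1] ⊕ 0x02 = 0x79; E(K, 0x79) = 0x80.
C[2]: P[2] ⊕ 0x80 = 0xD6; E(K, 0xD6) = 0xED.

C[0] = 0x02, C[1] = 0x80, C[2] = 0xED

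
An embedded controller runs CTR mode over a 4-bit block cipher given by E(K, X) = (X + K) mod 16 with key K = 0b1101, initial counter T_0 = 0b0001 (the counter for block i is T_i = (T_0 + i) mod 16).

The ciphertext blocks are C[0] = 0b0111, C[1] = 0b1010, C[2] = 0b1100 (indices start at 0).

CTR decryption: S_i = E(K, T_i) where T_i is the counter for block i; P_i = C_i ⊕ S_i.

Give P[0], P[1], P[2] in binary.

P[0] = 0b1001, P[1] = 0b0101, P[2] = 0b1100

P[0]: T = 0b0001, S = E(K, T) = 0b1110; 0b0111 ⊕ 0b1110 = 0b1001.
P[1]: T = 0b0010, S = E(K, T) = 0b1111; 0b1010 ⊕ 0b1111 = 0b0101.
P[2]: T = 0b0011, S = E(K, T) = 0b0000; 0b1100 ⊕ 0b0000 = 0b1100.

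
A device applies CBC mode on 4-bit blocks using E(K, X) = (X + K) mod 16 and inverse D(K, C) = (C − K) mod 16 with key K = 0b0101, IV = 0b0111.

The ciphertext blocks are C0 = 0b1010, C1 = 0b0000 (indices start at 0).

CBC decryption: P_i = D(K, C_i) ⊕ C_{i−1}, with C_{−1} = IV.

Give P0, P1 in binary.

P0 = 0b0010, P1 = 0b0001

P0: D(K, 0b1010) = 0b0101; 0b0101 ⊕ 0b0111 = 0b0010.
P1: D(K, 0b0000) = 0b1011; 0b1011 ⊕ 0b1010 = 0b0001.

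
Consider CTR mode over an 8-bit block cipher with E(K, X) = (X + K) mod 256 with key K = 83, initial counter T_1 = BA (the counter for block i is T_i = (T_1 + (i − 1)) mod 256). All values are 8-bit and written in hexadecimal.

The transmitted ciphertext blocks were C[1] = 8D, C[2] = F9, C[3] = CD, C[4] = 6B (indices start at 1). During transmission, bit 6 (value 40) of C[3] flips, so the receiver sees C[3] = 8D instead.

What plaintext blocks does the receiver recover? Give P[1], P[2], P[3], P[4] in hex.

P[1] = B0, P[2] = C7, P[3] = B2, P[4] = 2B

CTR decryption: S_i = E(K, T_i) where T_i is the counter for block i; P_i = C_i ⊕ S_i.
Only C[3] changed, to 8D. In CTR, a change in C_i flips the same bit in P_i only; the keystream is unaffected. Decrypting the received ciphertext:
P[1]: T = BA, S = E(K, T) = 3D; 8D ⊕ 3D = B0.
P[2]: T = BB, S = E(K, T) = 3E; F9 ⊕ 3E = C7.
P[3]: T = BC, S = E(K, T) = 3F; 8D ⊕ 3F = B2.
P[4]: T = BD, S = E(K, T) = 40; 6B ⊕ 40 = 2B.
Blocks that differ from the original plaintext: P[3].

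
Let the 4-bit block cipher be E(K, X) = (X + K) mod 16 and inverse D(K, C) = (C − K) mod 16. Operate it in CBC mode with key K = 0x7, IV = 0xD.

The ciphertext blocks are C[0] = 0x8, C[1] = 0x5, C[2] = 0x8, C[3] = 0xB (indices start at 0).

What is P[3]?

P[3] = 0xC

CBC decryption: P_i = D(K, C_i) ⊕ C_{i−1}, with C_{−1} = IV.
P[3]: D(K, 0xB) = 0x4; 0x4 ⊕ 0x8 = 0xC.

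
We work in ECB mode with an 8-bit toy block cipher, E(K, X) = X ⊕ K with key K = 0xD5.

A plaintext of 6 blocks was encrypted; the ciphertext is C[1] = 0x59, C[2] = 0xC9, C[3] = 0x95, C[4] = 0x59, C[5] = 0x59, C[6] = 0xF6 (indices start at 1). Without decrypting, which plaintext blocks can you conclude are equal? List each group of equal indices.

ECB encrypts each block independently with the same key, so equal ciphertext blocks imply equal plaintext blocks.
C[1] = C[4] = C[5] = 0x59, so P[1] = P[4] = P[5].

P[1] = P[4] = P[5]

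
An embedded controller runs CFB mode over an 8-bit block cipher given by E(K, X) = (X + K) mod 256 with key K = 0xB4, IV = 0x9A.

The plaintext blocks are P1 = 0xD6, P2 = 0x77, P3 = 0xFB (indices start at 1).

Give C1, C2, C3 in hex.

CFB encryption: C_i = P_i ⊕ E(K, C_{i−1}), with C_{0} = IV.
C1: E(K, 0x9A) = 0x4E; 0xD6 ⊕ 0x4E = 0x98.
C2: E(K, 0x98) = 0x4C; 0x77 ⊕ 0x4C = 0x3B.
C3: E(K, 0x3B) = 0xEF; 0xFB ⊕ 0xEF = 0x14.

C1 = 0x98, C2 = 0x3B, C3 = 0x14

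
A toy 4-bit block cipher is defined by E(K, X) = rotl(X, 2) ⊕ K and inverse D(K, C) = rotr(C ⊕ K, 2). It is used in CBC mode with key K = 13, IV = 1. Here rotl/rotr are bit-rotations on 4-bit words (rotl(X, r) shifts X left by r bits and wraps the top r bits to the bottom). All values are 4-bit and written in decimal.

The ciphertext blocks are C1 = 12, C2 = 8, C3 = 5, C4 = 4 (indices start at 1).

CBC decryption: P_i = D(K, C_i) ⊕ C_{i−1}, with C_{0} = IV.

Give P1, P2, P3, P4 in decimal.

P1 = 5, P2 = 9, P3 = 10, P4 = 3

P1: D(K, 12) = 4; 4 ⊕ 1 = 5.
P2: D(K, 8) = 5; 5 ⊕ 12 = 9.
P3: D(K, 5) = 2; 2 ⊕ 8 = 10.
P4: D(K, 4) = 6; 6 ⊕ 5 = 3.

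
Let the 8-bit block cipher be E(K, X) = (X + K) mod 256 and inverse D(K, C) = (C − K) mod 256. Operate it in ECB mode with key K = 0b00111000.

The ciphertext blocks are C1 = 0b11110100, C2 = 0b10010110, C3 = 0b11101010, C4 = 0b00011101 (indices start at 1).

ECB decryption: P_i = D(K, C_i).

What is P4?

P4 = 0b11100101

P4: D(K, 0b00011101) = 0b11100101.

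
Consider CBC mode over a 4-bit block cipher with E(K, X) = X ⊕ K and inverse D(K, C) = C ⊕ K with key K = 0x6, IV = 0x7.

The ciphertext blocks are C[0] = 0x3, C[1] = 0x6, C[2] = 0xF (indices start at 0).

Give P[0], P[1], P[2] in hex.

CBC decryption: P_i = D(K, C_i) ⊕ C_{i−1}, with C_{−1} = IV.
P[0]: D(K, 0x3) = 0x5; 0x5 ⊕ 0x7 = 0x2.
P[1]: D(K, 0x6) = 0x0; 0x0 ⊕ 0x3 = 0x3.
P[2]: D(K, 0xF) = 0x9; 0x9 ⊕ 0x6 = 0xF.

P[0] = 0x2, P[1] = 0x3, P[2] = 0xF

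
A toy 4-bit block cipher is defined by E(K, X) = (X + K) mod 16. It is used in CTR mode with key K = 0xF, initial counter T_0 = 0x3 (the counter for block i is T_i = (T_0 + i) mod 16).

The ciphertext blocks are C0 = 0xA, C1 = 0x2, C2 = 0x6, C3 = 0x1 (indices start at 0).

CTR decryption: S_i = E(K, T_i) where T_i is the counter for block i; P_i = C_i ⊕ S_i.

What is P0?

P0: T = 0x3, S = E(K, T) = 0x2; 0xA ⊕ 0x2 = 0x8.

P0 = 0x8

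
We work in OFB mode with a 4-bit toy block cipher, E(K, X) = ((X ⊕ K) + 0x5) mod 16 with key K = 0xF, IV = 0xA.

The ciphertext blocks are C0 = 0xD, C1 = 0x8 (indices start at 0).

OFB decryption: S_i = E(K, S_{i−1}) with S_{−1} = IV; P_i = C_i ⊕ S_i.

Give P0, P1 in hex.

P0: S = E(K, 0xA) = 0xA; 0xD ⊕ 0xA = 0x7.
P1: S = E(K, 0xA) = 0xA; 0x8 ⊕ 0xA = 0x2.

P0 = 0x7, P1 = 0x2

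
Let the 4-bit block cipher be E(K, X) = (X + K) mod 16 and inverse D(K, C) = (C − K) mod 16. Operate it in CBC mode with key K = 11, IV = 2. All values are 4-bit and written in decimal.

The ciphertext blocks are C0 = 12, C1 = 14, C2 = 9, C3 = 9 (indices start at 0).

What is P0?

CBC decryption: P_i = D(K, C_i) ⊕ C_{i−1}, with C_{−1} = IV.
P0: D(K, 12) = 1; 1 ⊕ 2 = 3.

P0 = 3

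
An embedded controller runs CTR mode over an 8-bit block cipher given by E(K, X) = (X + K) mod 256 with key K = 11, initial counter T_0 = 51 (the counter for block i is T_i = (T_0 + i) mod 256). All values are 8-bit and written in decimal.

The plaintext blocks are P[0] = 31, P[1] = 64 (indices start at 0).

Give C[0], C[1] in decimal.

C[0] = 33, C[1] = 127

CTR encryption: S_i = E(K, T_i) where T_i is the counter for block i; C_i = P_i ⊕ S_i.
C[0]: T = 51, S = E(K, T) = 62; 31 ⊕ 62 = 33.
C[1]: T = 52, S = E(K, T) = 63; 64 ⊕ 63 = 127.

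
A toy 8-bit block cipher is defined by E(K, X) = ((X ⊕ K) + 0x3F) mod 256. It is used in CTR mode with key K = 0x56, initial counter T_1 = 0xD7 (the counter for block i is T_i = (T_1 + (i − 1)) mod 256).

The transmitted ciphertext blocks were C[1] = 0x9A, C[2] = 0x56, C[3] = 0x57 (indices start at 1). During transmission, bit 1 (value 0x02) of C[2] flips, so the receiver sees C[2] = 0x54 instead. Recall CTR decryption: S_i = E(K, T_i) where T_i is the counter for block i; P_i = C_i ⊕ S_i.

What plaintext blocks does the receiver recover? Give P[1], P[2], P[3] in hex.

Only C[2] changed, to 0x54. In CTR, a change in C_i flips the same bit in P_i only; the keystream is unaffected. Decrypting the received ciphertext:
P[1]: T = 0xD7, S = E(K, T) = 0xC0; 0x9A ⊕ 0xC0 = 0x5A.
P[2]: T = 0xD8, S = E(K, T) = 0xCD; 0x54 ⊕ 0xCD = 0x99.
P[3]: T = 0xD9, S = E(K, T) = 0xCE; 0x57 ⊕ 0xCE = 0x99.
Blocks that differ from the original plaintext: P[2].

P[1] = 0x5A, P[2] = 0x99, P[3] = 0x99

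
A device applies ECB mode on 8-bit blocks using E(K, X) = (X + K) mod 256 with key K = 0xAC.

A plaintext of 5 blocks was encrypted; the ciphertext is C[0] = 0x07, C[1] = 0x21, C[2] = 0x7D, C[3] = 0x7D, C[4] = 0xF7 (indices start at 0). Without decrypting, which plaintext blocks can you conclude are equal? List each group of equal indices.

P[2] = P[3]

ECB encrypts each block independently with the same key, so equal ciphertext blocks imply equal plaintext blocks.
C[2] = C[3] = 0x7D, so P[2] = P[3].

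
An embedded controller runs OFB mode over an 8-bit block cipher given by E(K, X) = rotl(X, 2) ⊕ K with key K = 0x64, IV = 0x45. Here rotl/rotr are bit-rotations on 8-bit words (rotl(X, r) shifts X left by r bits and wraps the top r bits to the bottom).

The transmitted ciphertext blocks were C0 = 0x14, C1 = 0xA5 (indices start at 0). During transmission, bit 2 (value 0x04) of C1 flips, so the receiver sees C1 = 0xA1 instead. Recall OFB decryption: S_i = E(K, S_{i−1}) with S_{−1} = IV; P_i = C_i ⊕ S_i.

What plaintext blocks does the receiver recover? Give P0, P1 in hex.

Only C1 changed, to 0xA1. In OFB, a change in C_i flips the same bit in P_i only; the keystream is unaffected. Decrypting the received ciphertext:
P0: S = E(K, 0x45) = 0x71; 0x14 ⊕ 0x71 = 0x65.
P1: S = E(K, 0x71) = 0xA1; 0xA1 ⊕ 0xA1 = 0x00.
Blocks that differ from the original plaintext: P1.

P0 = 0x65, P1 = 0x00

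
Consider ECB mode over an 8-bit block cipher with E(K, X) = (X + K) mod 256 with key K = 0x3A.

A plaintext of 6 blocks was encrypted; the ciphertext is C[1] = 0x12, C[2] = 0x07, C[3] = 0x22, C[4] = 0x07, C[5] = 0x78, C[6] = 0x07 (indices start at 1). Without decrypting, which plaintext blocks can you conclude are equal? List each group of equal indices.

P[2] = P[4] = P[6]

ECB encrypts each block independently with the same key, so equal ciphertext blocks imply equal plaintext blocks.
C[2] = C[4] = C[6] = 0x07, so P[2] = P[4] = P[6].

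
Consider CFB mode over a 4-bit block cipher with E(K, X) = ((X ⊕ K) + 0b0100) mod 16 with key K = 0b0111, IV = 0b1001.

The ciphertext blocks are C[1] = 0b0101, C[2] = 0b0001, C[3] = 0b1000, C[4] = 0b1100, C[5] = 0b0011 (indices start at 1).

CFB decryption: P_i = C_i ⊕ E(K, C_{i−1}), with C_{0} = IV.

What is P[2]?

P[2]: E(K, 0b0101) = 0b0110; 0b0001 ⊕ 0b0110 = 0b0111.

P[2] = 0b0111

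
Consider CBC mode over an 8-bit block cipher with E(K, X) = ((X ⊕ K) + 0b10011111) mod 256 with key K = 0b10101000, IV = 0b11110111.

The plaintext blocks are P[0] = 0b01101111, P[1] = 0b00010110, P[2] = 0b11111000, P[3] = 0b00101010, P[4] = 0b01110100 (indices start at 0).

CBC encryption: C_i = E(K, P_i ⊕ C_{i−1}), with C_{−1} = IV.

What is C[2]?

C[0]: P[0] ⊕ 0b11110111 = 0b10011000; E(K, 0b10011000) = 0b11001111.
C[1]: P[1] ⊕ 0b11001111 = 0b11011001; E(K, 0b11011001) = 0b00010000.
C[2]: P[2] ⊕ 0b00010000 = 0b11101000; E(K, 0b11101000) = 0b11011111.

C[2] = 0b11011111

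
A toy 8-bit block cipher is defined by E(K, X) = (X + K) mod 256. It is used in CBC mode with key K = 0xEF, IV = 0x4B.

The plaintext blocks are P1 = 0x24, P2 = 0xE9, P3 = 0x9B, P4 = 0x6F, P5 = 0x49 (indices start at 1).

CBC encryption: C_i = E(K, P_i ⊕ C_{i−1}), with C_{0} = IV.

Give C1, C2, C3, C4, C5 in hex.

C1 = 0x5E, C2 = 0xA6, C3 = 0x2C, C4 = 0x32, C5 = 0x6A

C1: P1 ⊕ 0x4B = 0x6F; E(K, 0x6F) = 0x5E.
C2: P2 ⊕ 0x5E = 0xB7; E(K, 0xB7) = 0xA6.
C3: P3 ⊕ 0xA6 = 0x3D; E(K, 0x3D) = 0x2C.
C4: P4 ⊕ 0x2C = 0x43; E(K, 0x43) = 0x32.
C5: P5 ⊕ 0x32 = 0x7B; E(K, 0x7B) = 0x6A.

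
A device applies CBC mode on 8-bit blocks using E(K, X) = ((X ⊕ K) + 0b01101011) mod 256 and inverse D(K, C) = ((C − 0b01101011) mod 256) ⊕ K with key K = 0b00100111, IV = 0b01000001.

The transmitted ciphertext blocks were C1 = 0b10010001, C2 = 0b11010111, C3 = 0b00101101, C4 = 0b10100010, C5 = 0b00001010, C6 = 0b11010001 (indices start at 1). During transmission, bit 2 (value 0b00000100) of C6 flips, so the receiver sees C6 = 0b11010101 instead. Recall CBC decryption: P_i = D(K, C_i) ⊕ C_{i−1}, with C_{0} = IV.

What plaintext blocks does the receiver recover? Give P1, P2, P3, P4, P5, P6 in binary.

P1 = 0b01000000, P2 = 0b11011010, P3 = 0b00110010, P4 = 0b00111101, P5 = 0b00011010, P6 = 0b01000111

Only C6 changed, to 0b11010101. In CBC, a change in C_i garbles P_i and flips the same bit in P_{i+1}. Decrypting the received ciphertext:
P1: D(K, 0b10010001) = 0b00000001; 0b00000001 ⊕ 0b01000001 = 0b01000000.
P2: D(K, 0b11010111) = 0b01001011; 0b01001011 ⊕ 0b10010001 = 0b11011010.
P3: D(K, 0b00101101) = 0b11100101; 0b11100101 ⊕ 0b11010111 = 0b00110010.
P4: D(K, 0b10100010) = 0b00010000; 0b00010000 ⊕ 0b00101101 = 0b00111101.
P5: D(K, 0b00001010) = 0b10111000; 0b10111000 ⊕ 0b10100010 = 0b00011010.
P6: D(K, 0b11010101) = 0b01001101; 0b01001101 ⊕ 0b00001010 = 0b01000111.
Blocks that differ from the original plaintext: P6.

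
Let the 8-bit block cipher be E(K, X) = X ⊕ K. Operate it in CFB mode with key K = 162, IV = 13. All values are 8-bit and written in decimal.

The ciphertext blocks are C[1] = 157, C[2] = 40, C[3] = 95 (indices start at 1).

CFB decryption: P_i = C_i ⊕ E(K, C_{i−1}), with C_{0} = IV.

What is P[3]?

P[3] = 213

P[3]: E(K, 40) = 138; 95 ⊕ 138 = 213.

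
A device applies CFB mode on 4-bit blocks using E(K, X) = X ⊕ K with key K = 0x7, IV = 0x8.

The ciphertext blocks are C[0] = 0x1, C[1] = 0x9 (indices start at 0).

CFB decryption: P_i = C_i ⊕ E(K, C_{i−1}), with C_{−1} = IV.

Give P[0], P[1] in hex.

P[0] = 0xE, P[1] = 0xF

P[0]: E(K, 0x8) = 0xF; 0x1 ⊕ 0xF = 0xE.
P[1]: E(K, 0x1) = 0x6; 0x9 ⊕ 0x6 = 0xF.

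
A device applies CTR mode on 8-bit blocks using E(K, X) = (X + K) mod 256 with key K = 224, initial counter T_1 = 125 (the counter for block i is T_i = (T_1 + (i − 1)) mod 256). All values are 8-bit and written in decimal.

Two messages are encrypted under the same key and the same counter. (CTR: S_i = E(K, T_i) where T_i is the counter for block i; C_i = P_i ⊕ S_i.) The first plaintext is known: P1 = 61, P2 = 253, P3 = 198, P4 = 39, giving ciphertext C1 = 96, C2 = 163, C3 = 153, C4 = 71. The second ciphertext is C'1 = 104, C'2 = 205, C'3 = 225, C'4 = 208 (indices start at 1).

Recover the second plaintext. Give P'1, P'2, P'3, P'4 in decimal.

In CTR with a reused counter, both messages share the same keystream S_i, so C_i ⊕ C'_i = P_i ⊕ P'_i and thus P'_i = P_i ⊕ C_i ⊕ C'_i.
P'1: 61 ⊕ 96 ⊕ 104 = 53.
P'2: 253 ⊕ 163 ⊕ 205 = 147.
P'3: 198 ⊕ 153 ⊕ 225 = 190.
P'4: 39 ⊕ 71 ⊕ 208 = 176.

P'1 = 53, P'2 = 147, P'3 = 190, P'4 = 176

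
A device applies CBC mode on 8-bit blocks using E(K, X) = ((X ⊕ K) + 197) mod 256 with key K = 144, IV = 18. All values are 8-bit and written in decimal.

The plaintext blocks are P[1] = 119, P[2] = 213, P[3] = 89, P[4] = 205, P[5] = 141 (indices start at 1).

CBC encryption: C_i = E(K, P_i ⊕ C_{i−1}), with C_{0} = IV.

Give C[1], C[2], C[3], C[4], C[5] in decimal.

C[1] = 186, C[2] = 196, C[3] = 210, C[4] = 84, C[5] = 14

C[1]: P[1] ⊕ 18 = 101; E(K, 101) = 186.
C[2]: P[2] ⊕ 186 = 111; E(K, 111) = 196.
C[3]: P[3] ⊕ 196 = 157; E(K, 157) = 210.
C[4]: P[4] ⊕ 210 = 31; E(K, 31) = 84.
C[5]: P[5] ⊕ 84 = 217; E(K, 217) = 14.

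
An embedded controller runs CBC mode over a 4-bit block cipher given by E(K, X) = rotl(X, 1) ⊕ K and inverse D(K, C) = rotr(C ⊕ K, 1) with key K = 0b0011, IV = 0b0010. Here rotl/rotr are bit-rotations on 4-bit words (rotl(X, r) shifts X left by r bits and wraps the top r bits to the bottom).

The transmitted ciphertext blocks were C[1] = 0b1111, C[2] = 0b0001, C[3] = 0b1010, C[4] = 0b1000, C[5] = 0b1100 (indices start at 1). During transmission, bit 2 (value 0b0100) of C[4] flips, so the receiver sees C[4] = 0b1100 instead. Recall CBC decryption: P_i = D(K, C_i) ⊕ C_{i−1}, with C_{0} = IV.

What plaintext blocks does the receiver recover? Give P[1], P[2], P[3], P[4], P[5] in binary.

Only C[4] changed, to 0b1100. In CBC, a change in C_i garbles P_i and flips the same bit in P_{i+1}. Decrypting the received ciphertext:
P[1]: D(K, 0b1111) = 0b0110; 0b0110 ⊕ 0b0010 = 0b0100.
P[2]: D(K, 0b0001) = 0b0001; 0b0001 ⊕ 0b1111 = 0b1110.
P[3]: D(K, 0b1010) = 0b1100; 0b1100 ⊕ 0b0001 = 0b1101.
P[4]: D(K, 0b1100) = 0b1111; 0b1111 ⊕ 0b1010 = 0b0101.
P[5]: D(K, 0b1100) = 0b1111; 0b1111 ⊕ 0b1100 = 0b0011.
Blocks that differ from the original plaintext: P[4], P[5].

P[1] = 0b0100, P[2] = 0b1110, P[3] = 0b1101, P[4] = 0b0101, P[5] = 0b0011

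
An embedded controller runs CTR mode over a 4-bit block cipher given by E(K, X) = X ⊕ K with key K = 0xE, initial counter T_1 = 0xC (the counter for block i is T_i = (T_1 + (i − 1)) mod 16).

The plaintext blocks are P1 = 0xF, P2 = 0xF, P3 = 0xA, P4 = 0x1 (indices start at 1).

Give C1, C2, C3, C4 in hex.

C1 = 0xD, C2 = 0xC, C3 = 0xA, C4 = 0x0

CTR encryption: S_i = E(K, T_i) where T_i is the counter for block i; C_i = P_i ⊕ S_i.
C1: T = 0xC, S = E(K, T) = 0x2; 0xF ⊕ 0x2 = 0xD.
C2: T = 0xD, S = E(K, T) = 0x3; 0xF ⊕ 0x3 = 0xC.
C3: T = 0xE, S = E(K, T) = 0x0; 0xA ⊕ 0x0 = 0xA.
C4: T = 0xF, S = E(K, T) = 0x1; 0x1 ⊕ 0x1 = 0x0.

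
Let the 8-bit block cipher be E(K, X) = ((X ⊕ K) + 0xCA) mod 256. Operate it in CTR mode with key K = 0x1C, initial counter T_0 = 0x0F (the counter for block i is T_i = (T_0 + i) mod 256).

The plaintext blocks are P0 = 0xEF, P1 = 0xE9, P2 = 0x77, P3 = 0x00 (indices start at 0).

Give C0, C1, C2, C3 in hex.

C0 = 0x32, C1 = 0x3F, C2 = 0xA0, C3 = 0xD8

CTR encryption: S_i = E(K, T_i) where T_i is the counter for block i; C_i = P_i ⊕ S_i.
C0: T = 0x0F, S = E(K, T) = 0xDD; 0xEF ⊕ 0xDD = 0x32.
C1: T = 0x10, S = E(K, T) = 0xD6; 0xE9 ⊕ 0xD6 = 0x3F.
C2: T = 0x11, S = E(K, T) = 0xD7; 0x77 ⊕ 0xD7 = 0xA0.
C3: T = 0x12, S = E(K, T) = 0xD8; 0x00 ⊕ 0xD8 = 0xD8.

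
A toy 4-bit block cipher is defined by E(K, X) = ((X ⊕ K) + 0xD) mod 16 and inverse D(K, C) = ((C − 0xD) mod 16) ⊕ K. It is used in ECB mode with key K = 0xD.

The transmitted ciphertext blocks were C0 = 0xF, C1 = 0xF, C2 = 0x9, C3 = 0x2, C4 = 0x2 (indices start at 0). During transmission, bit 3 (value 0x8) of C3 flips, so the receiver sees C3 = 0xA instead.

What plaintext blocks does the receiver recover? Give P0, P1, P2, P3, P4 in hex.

P0 = 0xF, P1 = 0xF, P2 = 0x1, P3 = 0x0, P4 = 0x8

ECB decryption: P_i = D(K, C_i).
Only C3 changed, to 0xA. In ECB, a change in C_i affects only P_i. Decrypting the received ciphertext:
P0: D(K, 0xF) = 0xF.
P1: D(K, 0xF) = 0xF.
P2: D(K, 0x9) = 0x1.
P3: D(K, 0xA) = 0x0.
P4: D(K, 0x2) = 0x8.
Blocks that differ from the original plaintext: P3.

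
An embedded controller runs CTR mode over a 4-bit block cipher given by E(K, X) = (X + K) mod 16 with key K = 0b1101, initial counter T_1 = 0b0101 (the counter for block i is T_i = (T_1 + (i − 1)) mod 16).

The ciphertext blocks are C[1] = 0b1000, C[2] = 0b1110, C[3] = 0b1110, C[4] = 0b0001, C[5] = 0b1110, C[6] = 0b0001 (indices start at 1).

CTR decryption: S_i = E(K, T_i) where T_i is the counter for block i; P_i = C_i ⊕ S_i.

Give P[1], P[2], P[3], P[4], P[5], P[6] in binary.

P[1]: T = 0b0101, S = E(K, T) = 0b0010; 0b1000 ⊕ 0b0010 = 0b1010.
P[2]: T = 0b0110, S = E(K, T) = 0b0011; 0b1110 ⊕ 0b0011 = 0b1101.
P[3]: T = 0b0111, S = E(K, T) = 0b0100; 0b1110 ⊕ 0b0100 = 0b1010.
P[4]: T = 0b1000, S = E(K, T) = 0b0101; 0b0001 ⊕ 0b0101 = 0b0100.
P[5]: T = 0b1001, S = E(K, T) = 0b0110; 0b1110 ⊕ 0b0110 = 0b1000.
P[6]: T = 0b1010, S = E(K, T) = 0b0111; 0b0001 ⊕ 0b0111 = 0b0110.

P[1] = 0b1010, P[2] = 0b1101, P[3] = 0b1010, P[4] = 0b0100, P[5] = 0b1000, P[6] = 0b0110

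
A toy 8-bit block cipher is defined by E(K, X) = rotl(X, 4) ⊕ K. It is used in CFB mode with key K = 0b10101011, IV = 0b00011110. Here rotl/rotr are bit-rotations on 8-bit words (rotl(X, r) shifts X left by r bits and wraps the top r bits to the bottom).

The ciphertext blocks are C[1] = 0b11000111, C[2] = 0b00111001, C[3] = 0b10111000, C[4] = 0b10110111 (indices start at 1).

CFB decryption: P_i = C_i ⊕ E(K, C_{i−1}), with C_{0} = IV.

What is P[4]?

P[4]: E(K, 0b10111000) = 0b00100000; 0b10110111 ⊕ 0b00100000 = 0b10010111.

P[4] = 0b10010111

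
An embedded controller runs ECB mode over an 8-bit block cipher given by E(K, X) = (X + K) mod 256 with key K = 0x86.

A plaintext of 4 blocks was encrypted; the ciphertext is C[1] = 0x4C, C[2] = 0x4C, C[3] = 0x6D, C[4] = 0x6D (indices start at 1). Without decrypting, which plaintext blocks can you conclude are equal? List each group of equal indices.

P[1] = P[2]; P[3] = P[4]

ECB encrypts each block independently with the same key, so equal ciphertext blocks imply equal plaintext blocks.
C[1] = C[2] = 0x4C, so P[1] = P[2].
C[3] = C[4] = 0x6D, so P[3] = P[4].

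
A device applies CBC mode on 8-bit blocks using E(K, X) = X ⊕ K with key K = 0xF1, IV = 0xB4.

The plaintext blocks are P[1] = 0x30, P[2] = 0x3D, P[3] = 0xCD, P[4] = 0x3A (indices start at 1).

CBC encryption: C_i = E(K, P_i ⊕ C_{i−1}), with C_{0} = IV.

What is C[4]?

C[4] = 0x4E

C[1]: P[1] ⊕ 0xB4 = 0x84; E(K, 0x84) = 0x75.
C[2]: P[2] ⊕ 0x75 = 0x48; E(K, 0x48) = 0xB9.
C[3]: P[3] ⊕ 0xB9 = 0x74; E(K, 0x74) = 0x85.
C[4]: P[4] ⊕ 0x85 = 0xBF; E(K, 0xBF) = 0x4E.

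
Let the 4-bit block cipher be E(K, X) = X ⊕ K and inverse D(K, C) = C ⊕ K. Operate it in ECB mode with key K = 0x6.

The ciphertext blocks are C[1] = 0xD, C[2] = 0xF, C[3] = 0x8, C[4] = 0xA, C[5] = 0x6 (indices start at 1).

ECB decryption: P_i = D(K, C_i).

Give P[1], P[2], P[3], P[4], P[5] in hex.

P[1]: D(K, 0xD) = 0xB.
P[2]: D(K, 0xF) = 0x9.
P[3]: D(K, 0x8) = 0xE.
P[4]: D(K, 0xA) = 0xC.
P[5]: D(K, 0x6) = 0x0.

P[1] = 0xB, P[2] = 0x9, P[3] = 0xE, P[4] = 0xC, P[5] = 0x0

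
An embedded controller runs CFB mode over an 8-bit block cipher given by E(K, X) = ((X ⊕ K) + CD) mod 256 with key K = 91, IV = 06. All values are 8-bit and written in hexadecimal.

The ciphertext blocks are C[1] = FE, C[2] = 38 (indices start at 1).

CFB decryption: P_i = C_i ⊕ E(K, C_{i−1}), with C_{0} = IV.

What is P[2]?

P[2] = 04

P[2]: E(K, FE) = 3C; 38 ⊕ 3C = 04.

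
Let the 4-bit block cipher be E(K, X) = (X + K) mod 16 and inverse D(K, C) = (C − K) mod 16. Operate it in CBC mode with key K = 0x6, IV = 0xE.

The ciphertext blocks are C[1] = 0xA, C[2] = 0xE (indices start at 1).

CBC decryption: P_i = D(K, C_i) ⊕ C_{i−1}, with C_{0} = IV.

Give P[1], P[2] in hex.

P[1] = 0xA, P[2] = 0x2

P[1]: D(K, 0xA) = 0x4; 0x4 ⊕ 0xE = 0xA.
P[2]: D(K, 0xE) = 0x8; 0x8 ⊕ 0xA = 0x2.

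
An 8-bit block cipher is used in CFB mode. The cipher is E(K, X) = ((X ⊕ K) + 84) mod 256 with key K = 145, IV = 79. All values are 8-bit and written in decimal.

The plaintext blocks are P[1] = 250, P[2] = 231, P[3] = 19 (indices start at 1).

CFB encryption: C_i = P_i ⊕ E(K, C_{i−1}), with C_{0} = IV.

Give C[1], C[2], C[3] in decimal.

C[1] = 200, C[2] = 74, C[3] = 60

C[1]: E(K, 79) = 50; 250 ⊕ 50 = 200.
C[2]: E(K, 200) = 173; 231 ⊕ 173 = 74.
C[3]: E(K, 74) = 47; 19 ⊕ 47 = 60.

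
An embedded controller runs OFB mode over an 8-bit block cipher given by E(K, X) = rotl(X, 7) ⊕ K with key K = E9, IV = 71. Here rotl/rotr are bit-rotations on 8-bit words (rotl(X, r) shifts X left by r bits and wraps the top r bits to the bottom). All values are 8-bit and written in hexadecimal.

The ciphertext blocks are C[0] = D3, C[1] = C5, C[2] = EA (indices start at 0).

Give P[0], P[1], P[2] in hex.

OFB decryption: S_i = E(K, S_{i−1}) with S_{−1} = IV; P_i = C_i ⊕ S_i.
P[0]: S = E(K, 71) = 51; D3 ⊕ 51 = 82.
P[1]: S = E(K, 51) = 41; C5 ⊕ 41 = 84.
P[2]: S = E(K, 41) = 49; EA ⊕ 49 = A3.

P[0] = 82, P[1] = 84, P[2] = A3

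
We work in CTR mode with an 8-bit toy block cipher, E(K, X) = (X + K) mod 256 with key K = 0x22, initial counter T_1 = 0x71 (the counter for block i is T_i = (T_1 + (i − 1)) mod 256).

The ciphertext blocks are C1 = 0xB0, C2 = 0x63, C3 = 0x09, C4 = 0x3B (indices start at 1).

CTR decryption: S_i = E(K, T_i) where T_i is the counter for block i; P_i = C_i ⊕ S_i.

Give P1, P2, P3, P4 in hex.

P1 = 0x23, P2 = 0xF7, P3 = 0x9C, P4 = 0xAD

P1: T = 0x71, S = E(K, T) = 0x93; 0xB0 ⊕ 0x93 = 0x23.
P2: T = 0x72, S = E(K, T) = 0x94; 0x63 ⊕ 0x94 = 0xF7.
P3: T = 0x73, S = E(K, T) = 0x95; 0x09 ⊕ 0x95 = 0x9C.
P4: T = 0x74, S = E(K, T) = 0x96; 0x3B ⊕ 0x96 = 0xAD.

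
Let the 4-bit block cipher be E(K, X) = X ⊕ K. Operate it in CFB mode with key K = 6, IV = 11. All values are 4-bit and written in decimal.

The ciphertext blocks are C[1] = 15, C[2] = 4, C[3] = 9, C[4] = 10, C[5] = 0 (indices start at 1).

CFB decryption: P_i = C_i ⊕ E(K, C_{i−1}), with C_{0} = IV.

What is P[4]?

P[4] = 5

P[4]: E(K, 9) = 15; 10 ⊕ 15 = 5.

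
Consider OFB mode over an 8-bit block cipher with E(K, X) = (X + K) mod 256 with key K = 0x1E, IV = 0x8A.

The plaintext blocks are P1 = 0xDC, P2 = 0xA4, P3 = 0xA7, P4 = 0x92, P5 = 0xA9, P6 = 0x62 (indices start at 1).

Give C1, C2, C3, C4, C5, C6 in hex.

OFB encryption: S_i = E(K, S_{i−1}) with S_{0} = IV; C_i = P_i ⊕ S_i.
C1: S = E(K, 0x8A) = 0xA8; 0xDC ⊕ 0xA8 = 0x74.
C2: S = E(K, 0xA8) = 0xC6; 0xA4 ⊕ 0xC6 = 0x62.
C3: S = E(K, 0xC6) = 0xE4; 0xA7 ⊕ 0xE4 = 0x43.
C4: S = E(K, 0xE4) = 0x02; 0x92 ⊕ 0x02 = 0x90.
C5: S = E(K, 0x02) = 0x20; 0xA9 ⊕ 0x20 = 0x89.
C6: S = E(K, 0x20) = 0x3E; 0x62 ⊕ 0x3E = 0x5C.

C1 = 0x74, C2 = 0x62, C3 = 0x43, C4 = 0x90, C5 = 0x89, C6 = 0x5C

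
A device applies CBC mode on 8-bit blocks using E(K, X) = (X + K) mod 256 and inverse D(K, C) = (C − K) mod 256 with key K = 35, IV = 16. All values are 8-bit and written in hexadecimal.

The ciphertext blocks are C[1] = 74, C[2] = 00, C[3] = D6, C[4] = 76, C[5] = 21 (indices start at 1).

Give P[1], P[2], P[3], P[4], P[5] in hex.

CBC decryption: P_i = D(K, C_i) ⊕ C_{i−1}, with C_{0} = IV.
P[1]: D(K, 74) = 3F; 3F ⊕ 16 = 29.
P[2]: D(K, 00) = CB; CB ⊕ 74 = BF.
P[3]: D(K, D6) = A1; A1 ⊕ 00 = A1.
P[4]: D(K, 76) = 41; 41 ⊕ D6 = 97.
P[5]: D(K, 21) = EC; EC ⊕ 76 = 9A.

P[1] = 29, P[2] = BF, P[3] = A1, P[4] = 97, P[5] = 9A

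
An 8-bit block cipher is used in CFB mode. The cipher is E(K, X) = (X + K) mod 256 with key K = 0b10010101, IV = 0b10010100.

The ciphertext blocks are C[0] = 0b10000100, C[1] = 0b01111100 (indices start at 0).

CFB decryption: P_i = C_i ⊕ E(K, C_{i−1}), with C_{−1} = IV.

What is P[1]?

P[1]: E(K, 0b10000100) = 0b00011001; 0b01111100 ⊕ 0b00011001 = 0b01100101.

P[1] = 0b01100101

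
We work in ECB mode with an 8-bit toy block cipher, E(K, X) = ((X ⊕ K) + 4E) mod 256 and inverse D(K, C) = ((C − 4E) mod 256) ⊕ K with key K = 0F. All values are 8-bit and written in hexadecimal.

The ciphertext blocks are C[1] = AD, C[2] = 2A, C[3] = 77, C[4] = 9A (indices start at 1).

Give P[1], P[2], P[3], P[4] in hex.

ECB decryption: P_i = D(K, C_i).
P[1]: D(K, AD) = 50.
P[2]: D(K, 2A) = D3.
P[3]: D(K, 77) = 26.
P[4]: D(K, 9A) = 43.

P[1] = 50, P[2] = D3, P[3] = 26, P[4] = 43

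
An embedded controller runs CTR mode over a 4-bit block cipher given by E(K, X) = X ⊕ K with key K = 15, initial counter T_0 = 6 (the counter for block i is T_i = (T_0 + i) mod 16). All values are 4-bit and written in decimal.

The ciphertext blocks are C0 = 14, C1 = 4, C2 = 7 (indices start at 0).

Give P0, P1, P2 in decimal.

P0 = 7, P1 = 12, P2 = 0

CTR decryption: S_i = E(K, T_i) where T_i is the counter for block i; P_i = C_i ⊕ S_i.
P0: T = 6, S = E(K, T) = 9; 14 ⊕ 9 = 7.
P1: T = 7, S = E(K, T) = 8; 4 ⊕ 8 = 12.
P2: T = 8, S = E(K, T) = 7; 7 ⊕ 7 = 0.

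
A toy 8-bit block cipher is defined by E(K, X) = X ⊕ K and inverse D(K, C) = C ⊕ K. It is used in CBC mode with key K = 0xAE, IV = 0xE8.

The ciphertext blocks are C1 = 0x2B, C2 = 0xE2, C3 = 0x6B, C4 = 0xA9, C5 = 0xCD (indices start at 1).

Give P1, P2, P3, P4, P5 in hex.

P1 = 0x6D, P2 = 0x67, P3 = 0x27, P4 = 0x6C, P5 = 0xCA

CBC decryption: P_i = D(K, C_i) ⊕ C_{i−1}, with C_{0} = IV.
P1: D(K, 0x2B) = 0x85; 0x85 ⊕ 0xE8 = 0x6D.
P2: D(K, 0xE2) = 0x4C; 0x4C ⊕ 0x2B = 0x67.
P3: D(K, 0x6B) = 0xC5; 0xC5 ⊕ 0xE2 = 0x27.
P4: D(K, 0xA9) = 0x07; 0x07 ⊕ 0x6B = 0x6C.
P5: D(K, 0xCD) = 0x63; 0x63 ⊕ 0xA9 = 0xCA.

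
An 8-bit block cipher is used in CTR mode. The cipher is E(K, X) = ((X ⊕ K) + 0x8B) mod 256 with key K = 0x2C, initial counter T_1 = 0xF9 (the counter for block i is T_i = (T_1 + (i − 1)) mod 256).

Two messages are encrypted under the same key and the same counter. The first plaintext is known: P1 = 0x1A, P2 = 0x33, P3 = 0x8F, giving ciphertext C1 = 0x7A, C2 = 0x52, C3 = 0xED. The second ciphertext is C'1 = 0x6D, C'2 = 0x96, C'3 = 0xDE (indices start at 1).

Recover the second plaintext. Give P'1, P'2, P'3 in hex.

In CTR with a reused counter, both messages share the same keystream S_i, so C_i ⊕ C'_i = P_i ⊕ P'_i and thus P'_i = P_i ⊕ C_i ⊕ C'_i.
P'1: 0x1A ⊕ 0x7A ⊕ 0x6D = 0x0D.
P'2: 0x33 ⊕ 0x52 ⊕ 0x96 = 0xF7.
P'3: 0x8F ⊕ 0xED ⊕ 0xDE = 0xBC.

P'1 = 0x0D, P'2 = 0xF7, P'3 = 0xBC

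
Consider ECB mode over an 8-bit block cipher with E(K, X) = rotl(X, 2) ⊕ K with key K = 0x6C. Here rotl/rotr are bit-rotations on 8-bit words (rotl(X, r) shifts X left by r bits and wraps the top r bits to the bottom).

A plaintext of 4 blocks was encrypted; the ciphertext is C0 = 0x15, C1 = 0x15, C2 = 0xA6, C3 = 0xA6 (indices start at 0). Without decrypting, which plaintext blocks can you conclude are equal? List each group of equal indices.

ECB encrypts each block independently with the same key, so equal ciphertext blocks imply equal plaintext blocks.
C0 = C1 = 0x15, so P0 = P1.
C2 = C3 = 0xA6, so P2 = P3.

P0 = P1; P2 = P3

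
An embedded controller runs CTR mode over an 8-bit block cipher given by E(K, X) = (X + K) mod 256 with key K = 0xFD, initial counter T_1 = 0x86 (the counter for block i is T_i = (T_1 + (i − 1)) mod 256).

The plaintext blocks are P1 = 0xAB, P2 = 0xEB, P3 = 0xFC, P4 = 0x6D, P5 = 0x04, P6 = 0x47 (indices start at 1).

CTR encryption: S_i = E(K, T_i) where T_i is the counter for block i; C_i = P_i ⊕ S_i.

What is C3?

C1: T = 0x86, S = E(K, T) = 0x83; 0xAB ⊕ 0x83 = 0x28.
C2: T = 0x87, S = E(K, T) = 0x84; 0xEB ⊕ 0x84 = 0x6F.
C3: T = 0x88, S = E(K, T) = 0x85; 0xFC ⊕ 0x85 = 0x79.

C3 = 0x79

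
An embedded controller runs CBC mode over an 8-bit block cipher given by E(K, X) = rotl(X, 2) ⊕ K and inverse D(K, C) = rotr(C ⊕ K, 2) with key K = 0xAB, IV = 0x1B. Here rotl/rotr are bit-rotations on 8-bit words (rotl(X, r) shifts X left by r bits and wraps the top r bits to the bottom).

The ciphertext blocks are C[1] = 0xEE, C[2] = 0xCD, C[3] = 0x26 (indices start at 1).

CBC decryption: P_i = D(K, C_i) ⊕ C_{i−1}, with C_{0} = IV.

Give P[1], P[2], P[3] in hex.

P[1]: D(K, 0xEE) = 0x51; 0x51 ⊕ 0x1B = 0x4A.
P[2]: D(K, 0xCD) = 0x99; 0x99 ⊕ 0xEE = 0x77.
P[3]: D(K, 0x26) = 0x63; 0x63 ⊕ 0xCD = 0xAE.

P[1] = 0x4A, P[2] = 0x77, P[3] = 0xAE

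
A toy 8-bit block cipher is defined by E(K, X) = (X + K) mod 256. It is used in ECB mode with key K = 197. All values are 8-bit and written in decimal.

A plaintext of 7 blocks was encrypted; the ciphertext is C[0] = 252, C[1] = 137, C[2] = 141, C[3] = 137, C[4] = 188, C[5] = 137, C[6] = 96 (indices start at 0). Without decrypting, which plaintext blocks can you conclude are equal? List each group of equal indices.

P[1] = P[3] = P[5]

ECB encrypts each block independently with the same key, so equal ciphertext blocks imply equal plaintext blocks.
C[1] = C[3] = C[5] = 137, so P[1] = P[3] = P[5].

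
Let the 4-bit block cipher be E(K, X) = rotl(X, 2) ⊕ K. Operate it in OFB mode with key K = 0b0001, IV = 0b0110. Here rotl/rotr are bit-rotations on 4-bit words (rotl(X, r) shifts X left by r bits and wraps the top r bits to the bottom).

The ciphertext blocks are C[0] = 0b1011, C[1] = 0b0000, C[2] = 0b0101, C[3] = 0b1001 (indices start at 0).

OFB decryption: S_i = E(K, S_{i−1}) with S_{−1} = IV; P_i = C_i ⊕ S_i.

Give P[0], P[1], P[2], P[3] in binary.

P[0]: S = E(K, 0b0110) = 0b1000; 0b1011 ⊕ 0b1000 = 0b0011.
P[1]: S = E(K, 0b1000) = 0b0011; 0b0000 ⊕ 0b0011 = 0b0011.
P[2]: S = E(K, 0b0011) = 0b1101; 0b0101 ⊕ 0b1101 = 0b1000.
P[3]: S = E(K, 0b1101) = 0b0110; 0b1001 ⊕ 0b0110 = 0b1111.

P[0] = 0b0011, P[1] = 0b0011, P[2] = 0b1000, P[3] = 0b1111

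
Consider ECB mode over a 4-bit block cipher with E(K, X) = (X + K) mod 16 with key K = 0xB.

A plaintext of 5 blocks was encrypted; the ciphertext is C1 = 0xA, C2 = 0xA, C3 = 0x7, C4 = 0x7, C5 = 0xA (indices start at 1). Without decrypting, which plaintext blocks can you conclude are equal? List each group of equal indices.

P1 = P2 = P5; P3 = P4

ECB encrypts each block independently with the same key, so equal ciphertext blocks imply equal plaintext blocks.
C1 = C2 = C5 = 0xA, so P1 = P2 = P5.
C3 = C4 = 0x7, so P3 = P4.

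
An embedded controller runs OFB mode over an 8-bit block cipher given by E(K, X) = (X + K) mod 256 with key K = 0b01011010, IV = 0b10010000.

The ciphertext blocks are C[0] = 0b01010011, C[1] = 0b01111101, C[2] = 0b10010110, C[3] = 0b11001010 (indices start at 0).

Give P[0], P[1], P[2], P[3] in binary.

P[0] = 0b10111001, P[1] = 0b00111001, P[2] = 0b00001000, P[3] = 0b00110010

OFB decryption: S_i = E(K, S_{i−1}) with S_{−1} = IV; P_i = C_i ⊕ S_i.
P[0]: S = E(K, 0b10010000) = 0b11101010; 0b01010011 ⊕ 0b11101010 = 0b10111001.
P[1]: S = E(K, 0b11101010) = 0b01000100; 0b01111101 ⊕ 0b01000100 = 0b00111001.
P[2]: S = E(K, 0b01000100) = 0b10011110; 0b10010110 ⊕ 0b10011110 = 0b00001000.
P[3]: S = E(K, 0b10011110) = 0b11111000; 0b11001010 ⊕ 0b11111000 = 0b00110010.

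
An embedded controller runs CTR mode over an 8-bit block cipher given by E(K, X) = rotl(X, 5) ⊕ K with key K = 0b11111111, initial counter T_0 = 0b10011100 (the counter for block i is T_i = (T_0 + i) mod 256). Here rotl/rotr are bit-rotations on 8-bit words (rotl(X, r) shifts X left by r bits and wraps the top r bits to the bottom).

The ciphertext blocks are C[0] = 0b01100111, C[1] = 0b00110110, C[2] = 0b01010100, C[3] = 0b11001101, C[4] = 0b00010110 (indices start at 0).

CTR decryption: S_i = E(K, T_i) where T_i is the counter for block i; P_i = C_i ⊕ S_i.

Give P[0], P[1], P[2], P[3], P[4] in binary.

P[0] = 0b00001011, P[1] = 0b01111010, P[2] = 0b01111000, P[3] = 0b11000001, P[4] = 0b11111101

P[0]: T = 0b10011100, S = E(K, T) = 0b01101100; 0b01100111 ⊕ 0b01101100 = 0b00001011.
P[1]: T = 0b10011101, S = E(K, T) = 0b01001100; 0b00110110 ⊕ 0b01001100 = 0b01111010.
P[2]: T = 0b10011110, S = E(K, T) = 0b00101100; 0b01010100 ⊕ 0b00101100 = 0b01111000.
P[3]: T = 0b10011111, S = E(K, T) = 0b00001100; 0b11001101 ⊕ 0b00001100 = 0b11000001.
P[4]: T = 0b10100000, S = E(K, T) = 0b11101011; 0b00010110 ⊕ 0b11101011 = 0b11111101.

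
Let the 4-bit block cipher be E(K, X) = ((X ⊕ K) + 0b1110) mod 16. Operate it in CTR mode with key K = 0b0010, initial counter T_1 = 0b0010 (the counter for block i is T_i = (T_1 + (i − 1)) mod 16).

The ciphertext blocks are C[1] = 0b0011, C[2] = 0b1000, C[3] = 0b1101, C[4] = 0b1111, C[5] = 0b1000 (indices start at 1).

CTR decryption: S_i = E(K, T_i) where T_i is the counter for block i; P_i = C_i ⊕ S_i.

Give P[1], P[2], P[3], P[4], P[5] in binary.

P[1]: T = 0b0010, S = E(K, T) = 0b1110; 0b0011 ⊕ 0b1110 = 0b1101.
P[2]: T = 0b0011, S = E(K, T) = 0b1111; 0b1000 ⊕ 0b1111 = 0b0111.
P[3]: T = 0b0100, S = E(K, T) = 0b0100; 0b1101 ⊕ 0b0100 = 0b1001.
P[4]: T = 0b0101, S = E(K, T) = 0b0101; 0b1111 ⊕ 0b0101 = 0b1010.
P[5]: T = 0b0110, S = E(K, T) = 0b0010; 0b1000 ⊕ 0b0010 = 0b1010.

P[1] = 0b1101, P[2] = 0b0111, P[3] = 0b1001, P[4] = 0b1010, P[5] = 0b1010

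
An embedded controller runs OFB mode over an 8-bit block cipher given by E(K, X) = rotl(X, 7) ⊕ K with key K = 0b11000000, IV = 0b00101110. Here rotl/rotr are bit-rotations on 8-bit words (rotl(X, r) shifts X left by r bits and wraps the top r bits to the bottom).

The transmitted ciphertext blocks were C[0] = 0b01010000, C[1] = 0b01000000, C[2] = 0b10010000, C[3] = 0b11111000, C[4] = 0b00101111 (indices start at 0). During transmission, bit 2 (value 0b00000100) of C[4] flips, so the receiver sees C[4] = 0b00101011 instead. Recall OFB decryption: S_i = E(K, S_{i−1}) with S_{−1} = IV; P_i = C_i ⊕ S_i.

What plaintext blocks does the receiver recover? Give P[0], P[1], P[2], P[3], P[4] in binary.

P[0] = 0b10000111, P[1] = 0b01101011, P[2] = 0b11000101, P[3] = 0b10010010, P[4] = 0b11011110

Only C[4] changed, to 0b00101011. In OFB, a change in C_i flips the same bit in P_i only; the keystream is unaffected. Decrypting the received ciphertext:
P[0]: S = E(K, 0b00101110) = 0b11010111; 0b01010000 ⊕ 0b11010111 = 0b10000111.
P[1]: S = E(K, 0b11010111) = 0b00101011; 0b01000000 ⊕ 0b00101011 = 0b01101011.
P[2]: S = E(K, 0b00101011) = 0b01010101; 0b10010000 ⊕ 0b01010101 = 0b11000101.
P[3]: S = E(K, 0b01010101) = 0b01101010; 0b11111000 ⊕ 0b01101010 = 0b10010010.
P[4]: S = E(K, 0b01101010) = 0b11110101; 0b00101011 ⊕ 0b11110101 = 0b11011110.
Blocks that differ from the original plaintext: P[4].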